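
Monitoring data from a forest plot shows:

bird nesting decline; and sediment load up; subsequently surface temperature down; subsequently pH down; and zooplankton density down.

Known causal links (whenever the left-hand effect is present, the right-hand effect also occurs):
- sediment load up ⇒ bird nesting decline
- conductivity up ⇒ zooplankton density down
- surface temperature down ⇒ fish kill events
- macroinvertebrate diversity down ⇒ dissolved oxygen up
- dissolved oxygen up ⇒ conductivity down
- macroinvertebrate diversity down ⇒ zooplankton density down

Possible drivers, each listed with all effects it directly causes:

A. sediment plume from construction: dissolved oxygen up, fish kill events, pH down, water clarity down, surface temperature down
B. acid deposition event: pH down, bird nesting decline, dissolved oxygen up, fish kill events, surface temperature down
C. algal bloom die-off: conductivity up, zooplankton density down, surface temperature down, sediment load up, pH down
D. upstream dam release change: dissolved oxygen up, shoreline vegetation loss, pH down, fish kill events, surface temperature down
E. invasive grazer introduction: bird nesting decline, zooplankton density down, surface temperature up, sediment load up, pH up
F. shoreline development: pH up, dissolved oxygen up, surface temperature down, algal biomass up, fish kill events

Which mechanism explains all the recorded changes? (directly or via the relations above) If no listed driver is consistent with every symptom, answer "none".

C

Testing each hypothesis:
(A) sediment plume from construction — does not account for bird nesting decline, sediment load up, zooplankton density down
(B) acid deposition event — bird nesting decline +; sediment load up -; surface temperature down +; pH down +; zooplankton density down -
(C) algal bloom die-off — bird nesting decline + (via sediment load up → bird nesting decline); sediment load up +; surface temperature down +; pH down +; zooplankton density down +
(D) upstream dam release change — bird nesting decline -; sediment load up -; surface temperature down +; pH down +; zooplankton density down -
(E) invasive grazer introduction — bird nesting decline +; sediment load up +; surface temperature down -; pH down -; zooplankton density down +
(F) shoreline development — bird nesting decline -; sediment load up -; surface temperature down +; pH down -; zooplankton density down -
(C) alone accounts for all the evidence.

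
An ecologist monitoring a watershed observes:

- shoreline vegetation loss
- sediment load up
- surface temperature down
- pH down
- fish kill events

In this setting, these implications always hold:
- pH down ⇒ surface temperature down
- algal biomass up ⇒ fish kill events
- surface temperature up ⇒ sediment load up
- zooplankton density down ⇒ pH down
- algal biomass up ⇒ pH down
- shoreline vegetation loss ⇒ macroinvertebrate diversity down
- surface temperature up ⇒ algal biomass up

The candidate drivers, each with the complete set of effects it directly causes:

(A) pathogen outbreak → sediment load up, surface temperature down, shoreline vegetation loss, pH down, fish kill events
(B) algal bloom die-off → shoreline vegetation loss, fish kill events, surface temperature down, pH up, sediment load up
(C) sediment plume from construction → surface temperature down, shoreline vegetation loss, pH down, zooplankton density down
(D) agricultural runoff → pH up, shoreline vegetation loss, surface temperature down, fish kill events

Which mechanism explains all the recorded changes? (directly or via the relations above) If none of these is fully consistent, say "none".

Testing each hypothesis:
(A) pathogen outbreak — accounts for every observation
(B) algal bloom die-off — shoreline vegetation loss ✓; sediment load up ✓; surface temperature down ✓; pH down ✗; fish kill events ✓
(C) sediment plume from construction — does not account for sediment load up, fish kill events
(D) agricultural runoff — shoreline vegetation loss ✓; sediment load up ✗; surface temperature down ✓; pH down ✗; fish kill events ✓
Only (A) is consistent with every observation.

A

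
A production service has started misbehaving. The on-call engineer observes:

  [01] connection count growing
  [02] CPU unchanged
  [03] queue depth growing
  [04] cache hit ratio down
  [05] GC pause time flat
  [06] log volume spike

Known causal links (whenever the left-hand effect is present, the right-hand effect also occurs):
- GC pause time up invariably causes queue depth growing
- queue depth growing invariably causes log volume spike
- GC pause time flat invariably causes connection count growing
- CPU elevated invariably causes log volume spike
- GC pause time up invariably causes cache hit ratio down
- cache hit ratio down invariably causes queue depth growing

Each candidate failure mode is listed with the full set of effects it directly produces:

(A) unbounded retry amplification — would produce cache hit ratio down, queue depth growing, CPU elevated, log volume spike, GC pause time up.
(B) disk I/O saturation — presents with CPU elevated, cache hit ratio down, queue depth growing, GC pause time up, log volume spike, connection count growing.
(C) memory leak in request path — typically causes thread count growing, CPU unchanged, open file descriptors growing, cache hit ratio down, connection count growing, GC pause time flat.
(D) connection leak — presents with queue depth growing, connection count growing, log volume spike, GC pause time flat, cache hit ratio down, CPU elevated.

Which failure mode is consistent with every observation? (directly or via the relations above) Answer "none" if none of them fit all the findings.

Per-candidate check:
(A) unbounded retry amplification — connection count growing -; CPU unchanged -; queue depth growing +; cache hit ratio down +; GC pause time flat -; log volume spike +
(B) disk I/O saturation — connection count growing +; CPU unchanged -; queue depth growing +; cache hit ratio down +; GC pause time flat -; log volume spike +
(C) memory leak in request path — accounts for every observation (queue depth growing through cache hit ratio down → queue depth growing)
(D) connection leak — connection count growing +; CPU unchanged -; queue depth growing +; cache hit ratio down +; GC pause time flat +; log volume spike +
(C) alone accounts for all the evidence.

C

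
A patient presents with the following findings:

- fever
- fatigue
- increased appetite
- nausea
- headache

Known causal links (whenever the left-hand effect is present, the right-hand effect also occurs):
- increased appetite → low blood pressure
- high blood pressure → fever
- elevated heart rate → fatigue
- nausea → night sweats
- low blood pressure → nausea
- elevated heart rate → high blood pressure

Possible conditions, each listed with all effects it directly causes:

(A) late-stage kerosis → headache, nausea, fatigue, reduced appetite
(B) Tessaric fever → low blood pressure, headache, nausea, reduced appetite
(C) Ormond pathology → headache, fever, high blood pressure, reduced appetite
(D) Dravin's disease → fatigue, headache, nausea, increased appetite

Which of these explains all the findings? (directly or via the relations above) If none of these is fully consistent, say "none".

none

For each candidate, compare predicted effects to what was observed:
(A) late-stage kerosis — fails on fever, increased appetite (predicts reduced appetite, not increased appetite)
(B) Tessaric fever — fails on fever, fatigue, increased appetite (predicts reduced appetite, not increased appetite)
(C) Ormond pathology — fever +; fatigue -; increased appetite -; nausea -; headache +
(D) Dravin's disease — fever -; fatigue +; increased appetite +; nausea +; headache +
None of the listed candidates fits everything.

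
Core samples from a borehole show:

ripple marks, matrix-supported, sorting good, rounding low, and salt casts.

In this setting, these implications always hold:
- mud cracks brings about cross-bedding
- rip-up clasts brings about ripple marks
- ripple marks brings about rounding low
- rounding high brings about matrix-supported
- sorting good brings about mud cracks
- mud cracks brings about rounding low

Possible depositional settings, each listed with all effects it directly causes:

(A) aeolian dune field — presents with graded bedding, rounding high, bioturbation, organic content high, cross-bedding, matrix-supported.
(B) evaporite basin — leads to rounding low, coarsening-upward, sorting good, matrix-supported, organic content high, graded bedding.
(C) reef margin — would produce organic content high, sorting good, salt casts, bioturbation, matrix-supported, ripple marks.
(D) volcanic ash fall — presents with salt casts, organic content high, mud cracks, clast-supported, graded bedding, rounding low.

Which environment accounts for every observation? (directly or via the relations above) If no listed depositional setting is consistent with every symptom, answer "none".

Per-candidate check:
(A) aeolian dune field — ripple marks -; matrix-supported +; sorting good -; rounding low -; salt casts -
(B) evaporite basin — does not account for ripple marks, salt casts
(C) reef margin — ripple marks +; matrix-supported +; sorting good +; rounding low + (through ripple marks → rounding low); salt casts +
(D) volcanic ash fall — fails on ripple marks, matrix-supported, sorting good (predicts clast-supported, not matrix-supported)
Only (C) is consistent with every observation.

C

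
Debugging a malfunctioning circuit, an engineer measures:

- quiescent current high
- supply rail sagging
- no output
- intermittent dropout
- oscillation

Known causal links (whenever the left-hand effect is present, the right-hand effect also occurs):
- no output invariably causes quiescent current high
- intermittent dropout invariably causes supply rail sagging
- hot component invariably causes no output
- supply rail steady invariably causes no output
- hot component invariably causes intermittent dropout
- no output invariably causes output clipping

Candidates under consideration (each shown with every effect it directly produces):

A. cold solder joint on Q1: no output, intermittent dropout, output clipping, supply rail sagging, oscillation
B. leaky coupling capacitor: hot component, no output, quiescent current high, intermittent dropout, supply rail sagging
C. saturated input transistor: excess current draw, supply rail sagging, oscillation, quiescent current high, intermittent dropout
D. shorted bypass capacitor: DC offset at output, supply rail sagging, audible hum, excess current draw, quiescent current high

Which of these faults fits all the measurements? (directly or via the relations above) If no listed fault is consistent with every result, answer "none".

For each candidate, compare predicted effects to what was observed:
(A) cold solder joint on Q1 — quiescent current high yes (by no output → quiescent current high); supply rail sagging yes; no output yes; intermittent dropout yes; oscillation yes
(B) leaky coupling capacitor — does not account for oscillation
(C) saturated input transistor — quiescent current high yes; supply rail sagging yes; no output NO; intermittent dropout yes; oscillation yes
(D) shorted bypass capacitor — quiescent current high yes; supply rail sagging yes; no output NO; intermittent dropout NO; oscillation NO
Only (A) is consistent with every observation.

A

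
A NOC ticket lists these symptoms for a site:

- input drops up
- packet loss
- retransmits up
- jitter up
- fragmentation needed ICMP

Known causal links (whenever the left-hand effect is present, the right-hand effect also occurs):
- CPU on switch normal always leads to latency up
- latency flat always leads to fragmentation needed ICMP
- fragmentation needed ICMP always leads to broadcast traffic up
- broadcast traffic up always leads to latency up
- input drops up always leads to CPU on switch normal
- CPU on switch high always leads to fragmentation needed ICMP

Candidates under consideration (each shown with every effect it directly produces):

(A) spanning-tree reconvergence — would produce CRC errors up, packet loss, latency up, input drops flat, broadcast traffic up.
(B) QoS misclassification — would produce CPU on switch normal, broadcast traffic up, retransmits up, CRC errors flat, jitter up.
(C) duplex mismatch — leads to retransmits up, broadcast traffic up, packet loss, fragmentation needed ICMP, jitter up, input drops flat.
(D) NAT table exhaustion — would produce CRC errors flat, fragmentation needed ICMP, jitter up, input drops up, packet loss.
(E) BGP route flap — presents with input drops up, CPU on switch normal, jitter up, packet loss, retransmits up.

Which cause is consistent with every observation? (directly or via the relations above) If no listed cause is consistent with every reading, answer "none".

none

Per-candidate check:
(A) spanning-tree reconvergence — fails on input drops up, retransmits up, jitter up, fragmentation needed ICMP (predicts input drops flat, not input drops up)
(B) QoS misclassification — does not account for input drops up, packet loss, fragmentation needed ICMP
(C) duplex mismatch — input drops up ✗; packet loss ✓; retransmits up ✓; jitter up ✓; fragmentation needed ICMP ✓
(D) NAT table exhaustion — does not account for retransmits up
(E) BGP route flap — input drops up ✓; packet loss ✓; retransmits up ✓; jitter up ✓; fragmentation needed ICMP ✗
Every candidate fails on at least one observation.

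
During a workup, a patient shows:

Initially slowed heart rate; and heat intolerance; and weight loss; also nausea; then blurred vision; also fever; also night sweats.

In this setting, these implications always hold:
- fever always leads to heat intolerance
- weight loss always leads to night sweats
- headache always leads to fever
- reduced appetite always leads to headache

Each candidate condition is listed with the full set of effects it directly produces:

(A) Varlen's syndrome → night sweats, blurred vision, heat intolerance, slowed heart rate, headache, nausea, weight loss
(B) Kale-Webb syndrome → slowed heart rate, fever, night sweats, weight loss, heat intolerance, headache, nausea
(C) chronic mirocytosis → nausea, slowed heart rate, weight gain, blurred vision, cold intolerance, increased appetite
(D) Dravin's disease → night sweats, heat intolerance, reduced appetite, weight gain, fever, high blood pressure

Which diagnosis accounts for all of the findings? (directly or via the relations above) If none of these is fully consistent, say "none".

Per-candidate check:
(A) Varlen's syndrome — slowed heart rate +; heat intolerance +; weight loss +; nausea +; blurred vision +; fever + (through headache → fever); night sweats +
(B) Kale-Webb syndrome — slowed heart rate +; heat intolerance +; weight loss +; nausea +; blurred vision -; fever +; night sweats +
(C) chronic mirocytosis — slowed heart rate +; heat intolerance -; weight loss -; nausea +; blurred vision +; fever -; night sweats -
(D) Dravin's disease — slowed heart rate -; heat intolerance +; weight loss -; nausea -; blurred vision -; fever +; night sweats +
(A) is the only candidate with no mismatches.

A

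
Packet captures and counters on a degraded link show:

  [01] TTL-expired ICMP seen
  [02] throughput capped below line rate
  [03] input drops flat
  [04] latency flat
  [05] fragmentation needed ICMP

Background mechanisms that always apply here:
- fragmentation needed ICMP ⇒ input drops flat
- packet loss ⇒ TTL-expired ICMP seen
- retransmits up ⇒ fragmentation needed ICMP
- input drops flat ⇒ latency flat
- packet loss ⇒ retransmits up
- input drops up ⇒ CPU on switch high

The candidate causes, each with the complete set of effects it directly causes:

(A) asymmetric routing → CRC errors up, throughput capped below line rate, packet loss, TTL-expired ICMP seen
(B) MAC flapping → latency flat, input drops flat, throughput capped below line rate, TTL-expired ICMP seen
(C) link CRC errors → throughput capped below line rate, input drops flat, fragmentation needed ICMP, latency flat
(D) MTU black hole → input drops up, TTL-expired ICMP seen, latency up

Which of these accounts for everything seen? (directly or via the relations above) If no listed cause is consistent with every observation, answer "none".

Per-candidate check:
(A) asymmetric routing — TTL-expired ICMP seen yes; throughput capped below line rate yes; input drops flat yes (through packet loss → retransmits up → fragmentation needed ICMP → input drops flat); latency flat yes (through packet loss → retransmits up → fragmentation needed ICMP → input drops flat → latency flat); fragmentation needed ICMP yes (through packet loss → retransmits up → fragmentation needed ICMP)
(B) MAC flapping — does not account for fragmentation needed ICMP
(C) link CRC errors — TTL-expired ICMP seen NO; throughput capped below line rate yes; input drops flat yes; latency flat yes; fragmentation needed ICMP yes
(D) MTU black hole — TTL-expired ICMP seen yes; throughput capped below line rate NO; input drops flat NO; latency flat NO; fragmentation needed ICMP NO
(A) alone accounts for all the evidence.

A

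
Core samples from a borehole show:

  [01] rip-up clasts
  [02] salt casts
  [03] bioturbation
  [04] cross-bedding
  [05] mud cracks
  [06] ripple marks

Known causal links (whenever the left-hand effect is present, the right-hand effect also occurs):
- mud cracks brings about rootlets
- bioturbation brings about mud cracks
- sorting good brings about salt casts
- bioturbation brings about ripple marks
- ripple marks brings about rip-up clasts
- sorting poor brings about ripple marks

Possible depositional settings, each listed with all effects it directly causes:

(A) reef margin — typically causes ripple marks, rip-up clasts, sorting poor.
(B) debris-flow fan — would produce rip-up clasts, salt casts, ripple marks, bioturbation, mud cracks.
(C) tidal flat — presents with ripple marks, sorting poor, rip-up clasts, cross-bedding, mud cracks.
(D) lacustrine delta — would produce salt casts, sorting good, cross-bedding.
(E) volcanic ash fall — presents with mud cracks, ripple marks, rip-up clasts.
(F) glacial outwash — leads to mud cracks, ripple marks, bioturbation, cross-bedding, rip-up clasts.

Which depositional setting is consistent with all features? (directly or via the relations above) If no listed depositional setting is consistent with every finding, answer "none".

Testing each hypothesis:
(A) reef margin — rip-up clasts +; salt casts -; bioturbation -; cross-bedding -; mud cracks -; ripple marks +
(B) debris-flow fan — rip-up clasts +; salt casts +; bioturbation +; cross-bedding -; mud cracks +; ripple marks +
(C) tidal flat — rip-up clasts +; salt casts -; bioturbation -; cross-bedding +; mud cracks +; ripple marks +
(D) lacustrine delta — does not account for rip-up clasts, bioturbation, mud cracks, ripple marks
(E) volcanic ash fall — does not account for salt casts, bioturbation, cross-bedding
(F) glacial outwash — rip-up clasts +; salt casts -; bioturbation +; cross-bedding +; mud cracks +; ripple marks +
None of the listed candidates fits everything.

none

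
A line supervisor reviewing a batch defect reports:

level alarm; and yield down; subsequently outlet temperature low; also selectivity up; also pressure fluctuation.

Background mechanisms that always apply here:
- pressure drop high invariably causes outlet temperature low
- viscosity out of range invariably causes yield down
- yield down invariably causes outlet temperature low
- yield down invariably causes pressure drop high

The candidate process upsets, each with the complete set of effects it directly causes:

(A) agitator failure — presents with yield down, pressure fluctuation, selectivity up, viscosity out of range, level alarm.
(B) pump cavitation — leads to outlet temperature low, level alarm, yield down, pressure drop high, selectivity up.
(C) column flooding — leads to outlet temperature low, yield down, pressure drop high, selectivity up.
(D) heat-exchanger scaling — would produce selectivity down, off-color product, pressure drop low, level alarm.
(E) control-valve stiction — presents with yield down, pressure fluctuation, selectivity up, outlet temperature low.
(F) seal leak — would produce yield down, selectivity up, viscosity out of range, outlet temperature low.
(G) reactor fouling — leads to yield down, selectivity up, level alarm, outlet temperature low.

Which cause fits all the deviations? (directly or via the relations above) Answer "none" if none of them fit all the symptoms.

Per-candidate check:
(A) agitator failure — level alarm +; yield down +; outlet temperature low + (by yield down → outlet temperature low); selectivity up +; pressure fluctuation +
(B) pump cavitation — level alarm +; yield down +; outlet temperature low +; selectivity up +; pressure fluctuation -
(C) column flooding — does not account for level alarm, pressure fluctuation
(D) heat-exchanger scaling — level alarm +; yield down -; outlet temperature low -; selectivity up -; pressure fluctuation -
(E) control-valve stiction — does not account for level alarm
(F) seal leak — level alarm -; yield down +; outlet temperature low +; selectivity up +; pressure fluctuation -
(G) reactor fouling — level alarm +; yield down +; outlet temperature low +; selectivity up +; pressure fluctuation -
(A) is the only candidate with no mismatches.

A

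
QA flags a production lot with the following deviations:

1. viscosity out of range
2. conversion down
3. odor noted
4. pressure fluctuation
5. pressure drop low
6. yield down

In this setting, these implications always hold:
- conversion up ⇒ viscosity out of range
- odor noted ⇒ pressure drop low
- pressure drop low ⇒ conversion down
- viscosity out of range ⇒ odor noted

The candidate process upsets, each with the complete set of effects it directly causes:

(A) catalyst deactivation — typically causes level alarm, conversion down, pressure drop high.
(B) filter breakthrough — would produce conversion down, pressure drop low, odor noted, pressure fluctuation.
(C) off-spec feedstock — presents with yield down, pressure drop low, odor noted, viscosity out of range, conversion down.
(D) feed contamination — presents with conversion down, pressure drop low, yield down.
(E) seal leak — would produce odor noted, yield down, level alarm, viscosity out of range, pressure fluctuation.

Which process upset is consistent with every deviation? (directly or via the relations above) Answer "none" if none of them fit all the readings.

E

Testing each hypothesis:
(A) catalyst deactivation — viscosity out of range ✗; conversion down ✓; odor noted ✗; pressure fluctuation ✗; pressure drop low ✗; yield down ✗
(B) filter breakthrough — viscosity out of range ✗; conversion down ✓; odor noted ✓; pressure fluctuation ✓; pressure drop low ✓; yield down ✗
(C) off-spec feedstock — does not account for pressure fluctuation
(D) feed contamination — does not account for viscosity out of range, odor noted, pressure fluctuation
(E) seal leak — viscosity out of range ✓; conversion down ✓ (via odor noted → pressure drop low → conversion down); odor noted ✓; pressure fluctuation ✓; pressure drop low ✓ (via odor noted → pressure drop low); yield down ✓
(E) is the only candidate with no mismatches.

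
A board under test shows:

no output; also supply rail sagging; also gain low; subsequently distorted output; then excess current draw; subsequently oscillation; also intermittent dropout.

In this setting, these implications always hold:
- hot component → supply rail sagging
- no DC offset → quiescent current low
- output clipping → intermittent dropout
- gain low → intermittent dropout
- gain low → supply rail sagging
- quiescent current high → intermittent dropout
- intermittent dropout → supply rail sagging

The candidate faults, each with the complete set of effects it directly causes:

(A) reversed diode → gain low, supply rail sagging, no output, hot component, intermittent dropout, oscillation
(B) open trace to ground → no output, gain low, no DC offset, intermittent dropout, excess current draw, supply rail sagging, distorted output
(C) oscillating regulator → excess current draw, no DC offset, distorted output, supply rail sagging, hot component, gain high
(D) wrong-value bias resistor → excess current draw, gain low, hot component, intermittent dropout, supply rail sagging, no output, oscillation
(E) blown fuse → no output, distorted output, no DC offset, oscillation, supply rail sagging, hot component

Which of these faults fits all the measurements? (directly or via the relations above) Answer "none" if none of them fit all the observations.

none

Per-candidate check:
(A) reversed diode — does not account for distorted output, excess current draw
(B) open trace to ground — does not account for oscillation
(C) oscillating regulator — no output ✗; supply rail sagging ✓; gain low ✗; distorted output ✓; excess current draw ✓; oscillation ✗; intermittent dropout ✗
(D) wrong-value bias resistor — does not account for distorted output
(E) blown fuse — no output ✓; supply rail sagging ✓; gain low ✗; distorted output ✓; excess current draw ✗; oscillation ✓; intermittent dropout ✗
No candidate is consistent with all observations.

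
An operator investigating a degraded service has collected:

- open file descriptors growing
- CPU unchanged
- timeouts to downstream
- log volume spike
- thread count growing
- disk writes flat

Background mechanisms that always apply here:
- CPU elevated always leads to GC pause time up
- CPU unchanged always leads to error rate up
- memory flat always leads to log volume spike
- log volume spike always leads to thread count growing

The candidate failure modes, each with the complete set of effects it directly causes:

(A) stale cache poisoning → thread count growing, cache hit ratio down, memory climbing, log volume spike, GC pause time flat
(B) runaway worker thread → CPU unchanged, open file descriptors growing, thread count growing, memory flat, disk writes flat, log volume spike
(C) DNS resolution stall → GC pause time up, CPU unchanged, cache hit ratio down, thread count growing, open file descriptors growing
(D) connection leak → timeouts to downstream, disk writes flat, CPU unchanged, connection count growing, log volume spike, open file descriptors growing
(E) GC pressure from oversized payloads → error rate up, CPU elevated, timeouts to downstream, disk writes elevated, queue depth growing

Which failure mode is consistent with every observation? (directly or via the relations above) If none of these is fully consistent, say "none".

D

Checking each candidate against the observations:
(A) stale cache poisoning — does not account for open file descriptors growing, CPU unchanged, timeouts to downstream, disk writes flat
(B) runaway worker thread — open file descriptors growing ✓; CPU unchanged ✓; timeouts to downstream ✗; log volume spike ✓; thread count growing ✓; disk writes flat ✓
(C) DNS resolution stall — does not account for timeouts to downstream, log volume spike, disk writes flat
(D) connection leak — accounts for every observation (thread count growing by log volume spike → thread count growing)
(E) GC pressure from oversized payloads — open file descriptors growing ✗; CPU unchanged ✗; timeouts to downstream ✓; log volume spike ✗; thread count growing ✗; disk writes flat ✗
(D) is the only candidate with no mismatches.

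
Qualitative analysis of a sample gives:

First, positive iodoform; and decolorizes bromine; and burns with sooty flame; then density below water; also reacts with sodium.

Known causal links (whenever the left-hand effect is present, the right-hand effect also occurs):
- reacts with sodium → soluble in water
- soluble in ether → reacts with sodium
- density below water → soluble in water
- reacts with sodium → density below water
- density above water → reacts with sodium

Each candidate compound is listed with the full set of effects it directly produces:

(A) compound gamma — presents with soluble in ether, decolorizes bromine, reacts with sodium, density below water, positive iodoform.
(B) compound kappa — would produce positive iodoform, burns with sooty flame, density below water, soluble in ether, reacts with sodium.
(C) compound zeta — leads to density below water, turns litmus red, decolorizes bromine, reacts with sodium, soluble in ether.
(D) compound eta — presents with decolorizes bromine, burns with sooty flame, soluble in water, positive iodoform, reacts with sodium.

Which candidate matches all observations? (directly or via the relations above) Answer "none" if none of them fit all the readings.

D

Per-candidate check:
(A) compound gamma — does not account for burns with sooty flame
(B) compound kappa — does not account for decolorizes bromine
(C) compound zeta — positive iodoform NO; decolorizes bromine yes; burns with sooty flame NO; density below water yes; reacts with sodium yes
(D) compound eta — positive iodoform yes; decolorizes bromine yes; burns with sooty flame yes; density below water yes (via reacts with sodium → density below water); reacts with sodium yes
Only (D) is consistent with every observation.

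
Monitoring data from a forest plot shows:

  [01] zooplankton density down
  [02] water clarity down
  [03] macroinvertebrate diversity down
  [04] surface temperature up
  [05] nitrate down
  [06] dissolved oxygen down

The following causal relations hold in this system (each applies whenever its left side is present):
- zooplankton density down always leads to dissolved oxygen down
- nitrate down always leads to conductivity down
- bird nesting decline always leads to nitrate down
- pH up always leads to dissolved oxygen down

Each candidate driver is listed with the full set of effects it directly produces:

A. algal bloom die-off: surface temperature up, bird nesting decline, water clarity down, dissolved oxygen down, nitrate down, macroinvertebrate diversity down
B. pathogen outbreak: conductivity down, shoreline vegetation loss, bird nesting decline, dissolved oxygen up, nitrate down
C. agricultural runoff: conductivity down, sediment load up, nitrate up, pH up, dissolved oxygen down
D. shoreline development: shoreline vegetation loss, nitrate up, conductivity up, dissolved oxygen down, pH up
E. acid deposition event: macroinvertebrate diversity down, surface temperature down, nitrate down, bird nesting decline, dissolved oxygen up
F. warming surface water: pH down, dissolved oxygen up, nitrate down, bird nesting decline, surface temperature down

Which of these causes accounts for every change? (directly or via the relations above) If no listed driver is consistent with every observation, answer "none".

none

Checking each candidate against the observations:
(A) algal bloom die-off — does not account for zooplankton density down
(B) pathogen outbreak — fails on zooplankton density down, water clarity down, macroinvertebrate diversity down, surface temperature up, dissolved oxygen down (predicts dissolved oxygen up, not dissolved oxygen down)
(C) agricultural runoff — fails on zooplankton density down, water clarity down, macroinvertebrate diversity down, surface temperature up, nitrate down (predicts nitrate up, not nitrate down)
(D) shoreline development — fails on zooplankton density down, water clarity down, macroinvertebrate diversity down, surface temperature up, nitrate down (predicts nitrate up, not nitrate down)
(E) acid deposition event — zooplankton density down -; water clarity down -; macroinvertebrate diversity down +; surface temperature up -; nitrate down +; dissolved oxygen down -
(F) warming surface water — zooplankton density down -; water clarity down -; macroinvertebrate diversity down -; surface temperature up -; nitrate down +; dissolved oxygen down -
Every candidate fails on at least one observation.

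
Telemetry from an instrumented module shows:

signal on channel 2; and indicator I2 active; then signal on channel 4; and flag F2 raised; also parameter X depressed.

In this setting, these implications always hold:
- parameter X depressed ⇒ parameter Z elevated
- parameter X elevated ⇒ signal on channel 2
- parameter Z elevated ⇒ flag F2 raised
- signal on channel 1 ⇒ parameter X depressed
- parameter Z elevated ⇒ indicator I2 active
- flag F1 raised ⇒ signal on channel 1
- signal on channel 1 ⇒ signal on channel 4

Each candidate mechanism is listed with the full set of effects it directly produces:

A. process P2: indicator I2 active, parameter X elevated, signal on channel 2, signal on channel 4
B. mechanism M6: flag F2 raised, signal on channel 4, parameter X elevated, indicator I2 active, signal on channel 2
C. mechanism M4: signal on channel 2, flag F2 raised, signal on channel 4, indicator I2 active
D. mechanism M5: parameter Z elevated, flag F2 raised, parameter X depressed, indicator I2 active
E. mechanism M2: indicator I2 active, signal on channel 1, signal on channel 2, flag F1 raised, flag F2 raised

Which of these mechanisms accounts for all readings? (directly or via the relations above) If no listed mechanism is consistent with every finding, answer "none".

E

Per-candidate check:
(A) process P2 — signal on channel 2 yes; indicator I2 active yes; signal on channel 4 yes; flag F2 raised NO; parameter X depressed NO
(B) mechanism M6 — fails on parameter X depressed (predicts parameter X elevated, not parameter X depressed)
(C) mechanism M4 — does not account for parameter X depressed
(D) mechanism M5 — does not account for signal on channel 2, signal on channel 4
(E) mechanism M2 — signal on channel 2 yes; indicator I2 active yes; signal on channel 4 yes (by signal on channel 1 → signal on channel 4); flag F2 raised yes; parameter X depressed yes (by signal on channel 1 → parameter X depressed)
(E) is the only candidate with no mismatches.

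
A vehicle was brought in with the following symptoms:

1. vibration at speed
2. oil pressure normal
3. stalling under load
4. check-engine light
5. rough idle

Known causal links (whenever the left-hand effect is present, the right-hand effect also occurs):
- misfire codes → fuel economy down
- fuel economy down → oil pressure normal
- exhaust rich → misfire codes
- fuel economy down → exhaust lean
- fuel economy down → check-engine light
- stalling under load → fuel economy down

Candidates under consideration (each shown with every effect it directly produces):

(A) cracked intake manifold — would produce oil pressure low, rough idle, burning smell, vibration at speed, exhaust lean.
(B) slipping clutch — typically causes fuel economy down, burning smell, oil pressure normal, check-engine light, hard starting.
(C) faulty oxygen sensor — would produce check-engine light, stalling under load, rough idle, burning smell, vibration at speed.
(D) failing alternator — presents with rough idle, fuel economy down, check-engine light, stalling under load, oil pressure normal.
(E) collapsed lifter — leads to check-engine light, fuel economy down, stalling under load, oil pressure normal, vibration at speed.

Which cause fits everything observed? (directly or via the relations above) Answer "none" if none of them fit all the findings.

C

Checking each candidate against the observations:
(A) cracked intake manifold — vibration at speed +; oil pressure normal -; stalling under load -; check-engine light -; rough idle +
(B) slipping clutch — vibration at speed -; oil pressure normal +; stalling under load -; check-engine light +; rough idle -
(C) faulty oxygen sensor — vibration at speed +; oil pressure normal + (via stalling under load → fuel economy down → oil pressure normal); stalling under load +; check-engine light +; rough idle +
(D) failing alternator — does not account for vibration at speed
(E) collapsed lifter — vibration at speed +; oil pressure normal +; stalling under load +; check-engine light +; rough idle -
(C) is the only candidate with no mismatches.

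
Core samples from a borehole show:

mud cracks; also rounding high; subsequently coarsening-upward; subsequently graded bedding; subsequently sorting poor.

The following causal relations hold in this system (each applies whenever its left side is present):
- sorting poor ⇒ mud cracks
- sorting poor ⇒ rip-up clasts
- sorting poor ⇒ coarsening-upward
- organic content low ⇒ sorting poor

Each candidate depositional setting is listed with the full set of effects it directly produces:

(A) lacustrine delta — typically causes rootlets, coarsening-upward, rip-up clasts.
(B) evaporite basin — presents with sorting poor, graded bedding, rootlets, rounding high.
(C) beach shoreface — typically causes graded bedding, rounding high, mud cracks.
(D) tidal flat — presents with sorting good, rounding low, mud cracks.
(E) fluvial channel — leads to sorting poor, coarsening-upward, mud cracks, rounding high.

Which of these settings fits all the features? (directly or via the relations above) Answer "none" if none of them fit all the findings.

For each candidate, compare predicted effects to what was observed:
(A) lacustrine delta — does not account for mud cracks, rounding high, graded bedding, sorting poor
(B) evaporite basin — mud cracks yes (via sorting poor → mud cracks); rounding high yes; coarsening-upward yes (via sorting poor → coarsening-upward); graded bedding yes; sorting poor yes
(C) beach shoreface — does not account for coarsening-upward, sorting poor
(D) tidal flat — mud cracks yes; rounding high NO; coarsening-upward NO; graded bedding NO; sorting poor NO
(E) fluvial channel — mud cracks yes; rounding high yes; coarsening-upward yes; graded bedding NO; sorting poor yes
(B) alone accounts for all the evidence.

B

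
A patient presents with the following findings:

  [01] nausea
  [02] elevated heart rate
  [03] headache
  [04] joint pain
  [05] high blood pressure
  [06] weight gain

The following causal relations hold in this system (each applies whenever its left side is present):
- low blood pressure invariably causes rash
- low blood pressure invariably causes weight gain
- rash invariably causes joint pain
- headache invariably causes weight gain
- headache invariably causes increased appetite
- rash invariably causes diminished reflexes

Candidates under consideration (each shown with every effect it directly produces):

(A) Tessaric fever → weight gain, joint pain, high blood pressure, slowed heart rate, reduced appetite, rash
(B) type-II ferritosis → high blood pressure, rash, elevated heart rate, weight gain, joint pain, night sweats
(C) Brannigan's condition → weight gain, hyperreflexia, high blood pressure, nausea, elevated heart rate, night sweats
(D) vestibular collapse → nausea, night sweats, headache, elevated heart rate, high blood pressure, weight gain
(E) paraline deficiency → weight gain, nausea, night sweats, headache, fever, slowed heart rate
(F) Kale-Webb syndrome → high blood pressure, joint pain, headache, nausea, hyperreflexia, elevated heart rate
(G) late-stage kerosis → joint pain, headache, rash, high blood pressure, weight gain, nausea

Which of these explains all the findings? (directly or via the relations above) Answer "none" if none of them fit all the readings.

F

Per-candidate check:
(A) Tessaric fever — fails on nausea, elevated heart rate, headache (predicts slowed heart rate, not elevated heart rate)
(B) type-II ferritosis — nausea -; elevated heart rate +; headache -; joint pain +; high blood pressure +; weight gain +
(C) Brannigan's condition — does not account for headache, joint pain
(D) vestibular collapse — nausea +; elevated heart rate +; headache +; joint pain -; high blood pressure +; weight gain +
(E) paraline deficiency — fails on elevated heart rate, joint pain, high blood pressure (predicts slowed heart rate, not elevated heart rate)
(F) Kale-Webb syndrome — nausea +; elevated heart rate +; headache +; joint pain +; high blood pressure +; weight gain + (through headache → weight gain)
(G) late-stage kerosis — does not account for elevated heart rate
(F) is the only candidate with no mismatches.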